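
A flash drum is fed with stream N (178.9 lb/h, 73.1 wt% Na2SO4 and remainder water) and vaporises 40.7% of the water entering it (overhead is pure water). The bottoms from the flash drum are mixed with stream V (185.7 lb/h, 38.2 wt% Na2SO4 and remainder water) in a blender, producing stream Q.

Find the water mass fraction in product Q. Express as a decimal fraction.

Vapour removed = 0.407×0.269×178.9 = 19.587 lb/h; concentrate = 159.31 lb/h.
water reaching the mixer = 28.538 (from concentrate) + 185.7×0.618 = 143.3 lb/h.
Product flow = 159.31 + 185.7 = 345.01 lb/h; water fraction = 0.415.

0.415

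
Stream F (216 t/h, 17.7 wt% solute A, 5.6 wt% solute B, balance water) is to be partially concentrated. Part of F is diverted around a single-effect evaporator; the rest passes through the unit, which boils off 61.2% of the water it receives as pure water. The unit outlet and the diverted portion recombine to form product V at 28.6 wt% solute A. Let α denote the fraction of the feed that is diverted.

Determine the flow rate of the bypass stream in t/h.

40.63 t/h

All 216×0.177 = 38.232 t/h of solute A reaches V, so V = 38.232/0.286 = 133.68 t/h and vapour = 82.322 t/h.
The evaporator receives (1−α)·216 of feed at 0.767 water and removes 0.612 of that water:
0.612×0.767×(1−α)×216 = 82.322
(1−α) = 82.322/101.39 = 0.8119;  α = 0.1881.
Bypass flow = 0.1881×216 = 40.625 t/h.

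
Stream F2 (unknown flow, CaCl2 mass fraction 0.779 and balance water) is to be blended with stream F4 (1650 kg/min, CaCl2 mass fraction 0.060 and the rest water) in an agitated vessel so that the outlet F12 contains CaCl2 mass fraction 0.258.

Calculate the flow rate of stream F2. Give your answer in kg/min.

Let F2 be the unknown flow. Total out = 1650 + F2.
CaCl2 balance: 99 + 0.779·F2 = 0.258·(1650 + F2)
(0.779 − 0.258)·F2 = 0.258×1650 − 99 = 326.7
F2 = 326.7 / 0.521 = 627.06 kg/min

627.1 kg/min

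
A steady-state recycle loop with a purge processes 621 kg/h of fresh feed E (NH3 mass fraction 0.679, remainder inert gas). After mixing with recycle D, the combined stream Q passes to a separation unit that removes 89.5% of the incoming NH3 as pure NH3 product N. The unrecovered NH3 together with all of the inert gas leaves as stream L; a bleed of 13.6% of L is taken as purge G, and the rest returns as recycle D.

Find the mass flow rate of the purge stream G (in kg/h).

206 kg/h

inert gas enters only via E and leaves only via the purge: 621×0.321 = 0.136×(inert gas in L), and the separation unit passes all inert gas, so inert gas in Q = inert gas in L = 1465.7 kg/h.
NH3 in Q: m_A = 621×0.679 + (1−0.136)·(1−0.895)·m_A, so m_A = 421.66/0.9093 = 463.73 kg/h.
L = (1−0.895)×463.73 + 1465.7 = 1514.4 kg/h.
Purge G = 0.136×1514.4 = 205.96 kg/h.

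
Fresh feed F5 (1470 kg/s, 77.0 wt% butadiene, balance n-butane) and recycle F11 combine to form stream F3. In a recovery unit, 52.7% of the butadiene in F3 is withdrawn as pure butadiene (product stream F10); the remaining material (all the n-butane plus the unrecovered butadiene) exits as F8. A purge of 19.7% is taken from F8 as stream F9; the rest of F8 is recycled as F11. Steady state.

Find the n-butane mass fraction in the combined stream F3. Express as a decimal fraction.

n-butane enters only via F5 and leaves only via the purge: 1470×0.230 = 0.197×(n-butane in F8), and the recovery unit passes all n-butane, so n-butane in F3 = n-butane in F8 = 1716.2 kg/s.
butadiene in F3: m_A = 1470×0.770 + (1−0.197)·(1−0.527)·m_A, so m_A = 1131.9/0.6202 = 1825.1 kg/s.
F3 = 1825.1 + 1716.2 = 3541.4 kg/s.
n-butane fraction in F3 = 1716.2/3541.4 = 0.4846.

0.4846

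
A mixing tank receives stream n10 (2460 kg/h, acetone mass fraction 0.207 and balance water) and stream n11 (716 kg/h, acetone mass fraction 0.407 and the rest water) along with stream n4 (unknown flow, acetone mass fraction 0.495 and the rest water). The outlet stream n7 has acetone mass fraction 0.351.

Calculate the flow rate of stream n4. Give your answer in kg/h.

2182 kg/h

Let n4 be the unknown flow. Total out = 3176 + n4.
acetone balance: 800.63 + 0.495·n4 = 0.351·(3176 + n4)
(0.495 − 0.351)·n4 = 0.351×3176 − 800.63 = 314.14
n4 = 314.14 / 0.144 = 2181.6 kg/h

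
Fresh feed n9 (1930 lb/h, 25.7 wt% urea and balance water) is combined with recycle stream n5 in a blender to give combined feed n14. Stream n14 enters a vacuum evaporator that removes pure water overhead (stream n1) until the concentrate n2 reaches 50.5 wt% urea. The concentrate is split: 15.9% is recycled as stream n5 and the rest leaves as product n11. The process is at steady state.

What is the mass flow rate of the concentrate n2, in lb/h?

Overall urea balance (none leaves overhead): urea in fresh feed = urea in product, i.e. 1930×0.257 = (1−0.159)·n2·0.505.
n2 = 496.01/(0.505×0.841) = 1167.9 lb/h.

1168 lb/h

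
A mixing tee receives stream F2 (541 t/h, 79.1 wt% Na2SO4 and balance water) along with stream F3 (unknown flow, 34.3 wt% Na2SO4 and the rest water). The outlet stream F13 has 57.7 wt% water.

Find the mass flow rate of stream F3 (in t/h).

2489 t/h

Let F3 be the unknown flow. Total out = 541 + F3.
water balance: 113.07 + 0.657·F3 = 0.577·(541 + F3)
(0.657 − 0.577)·F3 = 0.577×541 − 113.07 = 199.09
F3 = 199.09 / 0.080 = 2488.6 t/h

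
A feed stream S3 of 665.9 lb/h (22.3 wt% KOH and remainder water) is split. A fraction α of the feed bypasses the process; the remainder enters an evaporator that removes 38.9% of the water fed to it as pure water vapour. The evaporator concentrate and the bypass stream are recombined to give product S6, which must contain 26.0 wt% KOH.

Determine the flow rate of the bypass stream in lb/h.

All 665.9×0.223 = 148.5 lb/h of KOH reaches S6, so S6 = 148.5/0.260 = 571.14 lb/h and vapour = 94.763 lb/h.
The evaporator receives (1−α)·665.9 of feed at 0.777 water and removes 0.389 of that water:
0.389×0.777×(1−α)×665.9 = 94.763
(1−α) = 94.763/201.27 = 0.4708;  α = 0.5292.
Bypass flow = 0.5292×665.9 = 352.38 lb/h.

352.4 lb/h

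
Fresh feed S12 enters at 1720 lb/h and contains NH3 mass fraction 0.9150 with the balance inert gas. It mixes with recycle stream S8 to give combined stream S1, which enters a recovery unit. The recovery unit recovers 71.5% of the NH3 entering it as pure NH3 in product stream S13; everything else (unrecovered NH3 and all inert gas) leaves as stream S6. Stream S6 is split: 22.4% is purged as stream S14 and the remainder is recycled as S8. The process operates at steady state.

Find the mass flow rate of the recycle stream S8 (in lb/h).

953.4 lb/h

inert gas enters only via S12 and leaves only via the purge: 1720×0.085 = 0.224×(inert gas in S6), and the recovery unit passes all inert gas, so inert gas in S1 = inert gas in S6 = 652.68 lb/h.
NH3 in S1: m_A = 1720×0.915 + (1−0.224)·(1−0.715)·m_A, so m_A = 1573.8/0.7788 = 2020.7 lb/h.
S6 = (1−0.715)×2020.7 + 652.68 = 1228.6 lb/h.
Recycle S8 = (1−0.224)×1228.6 = 953.38 lb/h.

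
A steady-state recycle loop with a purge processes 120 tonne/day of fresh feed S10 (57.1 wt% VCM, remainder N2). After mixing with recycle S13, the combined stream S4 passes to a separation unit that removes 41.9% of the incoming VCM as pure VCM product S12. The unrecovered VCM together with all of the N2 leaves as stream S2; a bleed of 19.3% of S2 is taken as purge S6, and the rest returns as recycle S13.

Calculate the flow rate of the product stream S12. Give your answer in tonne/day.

VCM in S4: m_A = 120×0.571 + (1−0.193)·(1−0.419)·m_A, so m_A = 68.52/0.5311 = 129.01 tonne/day.
Product S12 = 0.419×129.01 = 54.054 tonne/day.

54.05 tonne/day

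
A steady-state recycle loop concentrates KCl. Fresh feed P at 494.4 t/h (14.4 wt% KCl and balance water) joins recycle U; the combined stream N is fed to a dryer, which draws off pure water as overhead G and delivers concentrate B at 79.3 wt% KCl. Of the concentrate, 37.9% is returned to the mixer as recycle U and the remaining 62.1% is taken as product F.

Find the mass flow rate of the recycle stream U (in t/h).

54.79 t/h

Overall KCl balance (none leaves overhead): KCl in fresh feed = KCl in product, i.e. 494.4×0.144 = (1−0.379)·B·0.793.
B = 71.194/(0.793×0.621) = 144.57 t/h.
Recycle U = 0.379×144.57 = 54.792 t/h.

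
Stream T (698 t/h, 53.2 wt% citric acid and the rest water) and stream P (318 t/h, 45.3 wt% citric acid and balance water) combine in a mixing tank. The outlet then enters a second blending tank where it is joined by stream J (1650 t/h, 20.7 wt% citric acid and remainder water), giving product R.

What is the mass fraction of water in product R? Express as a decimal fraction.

Overall, product flow = 2666 t/h.
water in = 698×0.468 + 318×0.547 + 1650×0.793 = 1809.1 t/h.
water fraction in R = 0.6786.

0.6786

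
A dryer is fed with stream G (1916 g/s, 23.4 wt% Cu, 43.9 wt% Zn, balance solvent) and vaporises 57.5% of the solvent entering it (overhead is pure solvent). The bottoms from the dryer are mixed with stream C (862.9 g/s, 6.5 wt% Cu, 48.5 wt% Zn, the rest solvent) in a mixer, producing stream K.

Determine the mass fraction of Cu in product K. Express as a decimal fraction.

Vapour removed = 0.575×0.327×1916 = 360.26 g/s; concentrate = 1555.7 g/s.
Cu reaching the mixer = 448.34 (from concentrate) + 862.9×0.065 = 504.43 g/s.
Product flow = 1555.7 + 862.9 = 2418.6 g/s; Cu fraction = 0.209.

0.209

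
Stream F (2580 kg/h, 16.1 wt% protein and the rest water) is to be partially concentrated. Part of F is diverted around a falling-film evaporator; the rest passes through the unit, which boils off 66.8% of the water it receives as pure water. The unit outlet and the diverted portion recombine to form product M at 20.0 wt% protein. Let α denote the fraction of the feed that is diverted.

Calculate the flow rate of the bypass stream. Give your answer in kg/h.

1682 kg/h

All 2580×0.161 = 415.38 kg/h of protein reaches M, so M = 415.38/0.200 = 2076.9 kg/h and vapour = 503.1 kg/h.
The evaporator receives (1−α)·2580 of feed at 0.839 water and removes 0.668 of that water:
0.668×0.839×(1−α)×2580 = 503.1
(1−α) = 503.1/1446 = 0.3479;  α = 0.6521.
Bypass flow = 0.6521×2580 = 1682.3 kg/h.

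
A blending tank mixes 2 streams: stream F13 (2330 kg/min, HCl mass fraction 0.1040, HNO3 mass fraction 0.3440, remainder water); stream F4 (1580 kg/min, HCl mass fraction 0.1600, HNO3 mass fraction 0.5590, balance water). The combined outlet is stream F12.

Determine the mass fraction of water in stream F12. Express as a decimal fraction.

0.4425

Total flow out = 2330 + 1580 = 3910 kg/min.
water in = 2330×0.552 + 1580×0.281 = 1730.1 kg/min.
water mass fraction in F12 = 1730.1/3910 = 0.4425.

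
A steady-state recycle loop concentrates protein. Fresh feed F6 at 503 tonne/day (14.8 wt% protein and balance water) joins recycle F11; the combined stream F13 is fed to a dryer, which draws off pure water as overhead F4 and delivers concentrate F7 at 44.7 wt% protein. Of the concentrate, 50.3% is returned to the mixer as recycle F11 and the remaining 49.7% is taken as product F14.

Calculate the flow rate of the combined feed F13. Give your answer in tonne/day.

Overall protein balance (none leaves overhead): protein in fresh feed = protein in product, i.e. 503×0.148 = (1−0.503)·F7·0.447.
F7 = 74.444/(0.447×0.497) = 335.09 tonne/day.
Recycle F11 = 0.503×335.09 = 168.55 tonne/day.
Combined feed F13 = 503 + 168.55 = 671.55 tonne/day.

671.6 tonne/day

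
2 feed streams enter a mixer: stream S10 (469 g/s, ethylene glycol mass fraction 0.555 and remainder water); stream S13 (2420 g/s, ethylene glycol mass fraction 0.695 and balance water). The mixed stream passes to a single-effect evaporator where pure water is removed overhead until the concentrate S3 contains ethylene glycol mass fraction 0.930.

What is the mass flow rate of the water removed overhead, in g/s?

800.6 g/s

ethylene glycol entering = 469×0.555 + 2420×0.695 = 1942.2 g/s.
All ethylene glycol reports to S3, so S3 = 1942.2/0.930 = 2088.4 g/s.
Total feed = 2889 g/s; overhead = 2889 − 2088.4 = 800.62 g/s.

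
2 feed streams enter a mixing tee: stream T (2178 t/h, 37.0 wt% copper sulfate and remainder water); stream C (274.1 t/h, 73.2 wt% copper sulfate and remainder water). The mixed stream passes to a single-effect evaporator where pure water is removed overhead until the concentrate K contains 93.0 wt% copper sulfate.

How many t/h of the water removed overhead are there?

copper sulfate entering = 2178×0.370 + 274.1×0.732 = 1006.5 t/h.
All copper sulfate reports to K, so K = 1006.5/0.930 = 1082.3 t/h.
Total feed = 2452.1 t/h; overhead = 2452.1 − 1082.3 = 1369.8 t/h.

1370 t/h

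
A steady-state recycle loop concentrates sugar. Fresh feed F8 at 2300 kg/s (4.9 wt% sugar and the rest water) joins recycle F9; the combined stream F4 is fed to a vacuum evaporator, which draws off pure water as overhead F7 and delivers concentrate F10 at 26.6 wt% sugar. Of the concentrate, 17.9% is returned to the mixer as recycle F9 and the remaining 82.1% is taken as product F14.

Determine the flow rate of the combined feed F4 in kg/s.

Overall sugar balance (none leaves overhead): sugar in fresh feed = sugar in product, i.e. 2300×0.049 = (1−0.179)·F10·0.266.
F10 = 112.7/(0.266×0.821) = 516.06 kg/s.
Recycle F9 = 0.179×516.06 = 92.375 kg/s.
Combined feed F4 = 2300 + 92.375 = 2392.4 kg/s.

2392 kg/s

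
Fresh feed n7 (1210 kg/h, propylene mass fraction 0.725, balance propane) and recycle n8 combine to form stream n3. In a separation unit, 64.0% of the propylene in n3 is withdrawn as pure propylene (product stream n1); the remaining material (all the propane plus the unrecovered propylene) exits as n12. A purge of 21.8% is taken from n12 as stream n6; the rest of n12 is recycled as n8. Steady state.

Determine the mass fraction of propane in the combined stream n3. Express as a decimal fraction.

propane enters only via n7 and leaves only via the purge: 1210×0.275 = 0.218×(propane in n12), and the separation unit passes all propane, so propane in n3 = propane in n12 = 1526.4 kg/h.
propylene in n3: m_A = 1210×0.725 + (1−0.218)·(1−0.640)·m_A, so m_A = 877.25/0.7185 = 1221 kg/h.
n3 = 1221 + 1526.4 = 2747.4 kg/h.
propane fraction in n3 = 1526.4/2747.4 = 0.556.

0.556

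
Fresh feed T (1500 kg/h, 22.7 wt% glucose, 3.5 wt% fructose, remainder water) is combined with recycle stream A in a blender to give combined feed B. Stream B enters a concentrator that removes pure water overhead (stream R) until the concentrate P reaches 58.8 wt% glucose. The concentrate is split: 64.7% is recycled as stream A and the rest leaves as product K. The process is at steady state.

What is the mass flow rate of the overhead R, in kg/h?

920.9 kg/h

Overall glucose balance (none leaves overhead): glucose in fresh feed = glucose in product, i.e. 1500×0.227 = (1−0.647)·P·0.588.
P = 340.5/(0.588×0.353) = 1640.5 kg/h.
Recycle A = 0.647×1640.5 = 1061.4 kg/h.
Combined feed B = 1500 + 1061.4 = 2561.4 kg/h.
Overhead R = B − P = 2561.4 − 1640.5 = 920.92 kg/h.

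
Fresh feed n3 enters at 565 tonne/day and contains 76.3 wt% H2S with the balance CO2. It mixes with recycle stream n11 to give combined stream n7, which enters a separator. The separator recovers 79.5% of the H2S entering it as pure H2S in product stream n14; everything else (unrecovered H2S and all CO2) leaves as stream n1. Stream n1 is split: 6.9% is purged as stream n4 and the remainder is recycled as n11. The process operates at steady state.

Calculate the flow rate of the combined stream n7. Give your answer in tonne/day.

CO2 enters only via n3 and leaves only via the purge: 565×0.237 = 0.069×(CO2 in n1), and the separator passes all CO2, so CO2 in n7 = CO2 in n1 = 1940.7 tonne/day.
H2S in n7: m_A = 565×0.763 + (1−0.069)·(1−0.795)·m_A, so m_A = 431.1/0.8091 = 532.78 tonne/day.
n7 = 532.78 + 1940.7 = 2473.4 tonne/day.

2473 tonne/day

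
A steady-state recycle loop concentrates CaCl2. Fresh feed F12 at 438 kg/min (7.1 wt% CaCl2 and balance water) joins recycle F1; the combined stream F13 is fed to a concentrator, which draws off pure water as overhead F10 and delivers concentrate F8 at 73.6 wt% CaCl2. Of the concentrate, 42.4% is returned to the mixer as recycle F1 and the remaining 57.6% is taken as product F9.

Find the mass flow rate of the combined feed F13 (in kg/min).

Overall CaCl2 balance (none leaves overhead): CaCl2 in fresh feed = CaCl2 in product, i.e. 438×0.071 = (1−0.424)·F8·0.736.
F8 = 31.098/(0.736×0.576) = 73.355 kg/min.
Recycle F1 = 0.424×73.355 = 31.103 kg/min.
Combined feed F13 = 438 + 31.103 = 469.1 kg/min.

469.1 kg/min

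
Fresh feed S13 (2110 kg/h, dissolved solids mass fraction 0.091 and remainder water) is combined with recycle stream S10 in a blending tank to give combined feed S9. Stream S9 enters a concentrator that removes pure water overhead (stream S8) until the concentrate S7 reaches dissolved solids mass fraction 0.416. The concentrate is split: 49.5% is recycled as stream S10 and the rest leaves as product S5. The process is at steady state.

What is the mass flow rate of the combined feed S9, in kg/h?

2562 kg/h

Overall dissolved solids balance (none leaves overhead): dissolved solids in fresh feed = dissolved solids in product, i.e. 2110×0.091 = (1−0.495)·S7·0.416.
S7 = 192.01/(0.416×0.505) = 913.99 kg/h.
Recycle S10 = 0.495×913.99 = 452.42 kg/h.
Combined feed S9 = 2110 + 452.42 = 2562.4 kg/h.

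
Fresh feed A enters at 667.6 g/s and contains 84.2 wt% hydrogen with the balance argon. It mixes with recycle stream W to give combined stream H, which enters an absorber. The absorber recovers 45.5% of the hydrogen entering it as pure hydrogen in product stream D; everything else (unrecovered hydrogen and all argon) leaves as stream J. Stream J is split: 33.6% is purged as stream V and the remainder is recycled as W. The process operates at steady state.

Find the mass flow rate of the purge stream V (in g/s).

argon enters only via A and leaves only via the purge: 667.6×0.158 = 0.336×(argon in J), and the absorber passes all argon, so argon in H = argon in J = 313.93 g/s.
hydrogen in H: m_A = 667.6×0.842 + (1−0.336)·(1−0.455)·m_A, so m_A = 562.12/0.6381 = 880.9 g/s.
J = (1−0.455)×880.9 + 313.93 = 794.02 g/s.
Purge V = 0.336×794.02 = 266.79 g/s.

266.8 g/s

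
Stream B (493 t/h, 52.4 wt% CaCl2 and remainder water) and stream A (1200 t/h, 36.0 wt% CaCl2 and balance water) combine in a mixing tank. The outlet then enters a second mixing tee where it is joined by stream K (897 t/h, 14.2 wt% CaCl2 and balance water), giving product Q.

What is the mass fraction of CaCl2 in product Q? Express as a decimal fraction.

0.316

Overall, product flow = 2590 t/h.
CaCl2 in = 493×0.524 + 1200×0.360 + 897×0.142 = 817.71 t/h.
CaCl2 fraction in Q = 0.316.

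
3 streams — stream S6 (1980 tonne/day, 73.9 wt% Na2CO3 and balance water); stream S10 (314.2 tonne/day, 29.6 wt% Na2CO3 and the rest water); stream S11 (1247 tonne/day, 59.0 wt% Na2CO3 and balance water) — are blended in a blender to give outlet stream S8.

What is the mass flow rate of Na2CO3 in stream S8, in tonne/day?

Na2CO3 out = Na2CO3 in = 1980×0.739 + 314.2×0.296 + 1247×0.590 = 2292 tonne/day.

2292 tonne/day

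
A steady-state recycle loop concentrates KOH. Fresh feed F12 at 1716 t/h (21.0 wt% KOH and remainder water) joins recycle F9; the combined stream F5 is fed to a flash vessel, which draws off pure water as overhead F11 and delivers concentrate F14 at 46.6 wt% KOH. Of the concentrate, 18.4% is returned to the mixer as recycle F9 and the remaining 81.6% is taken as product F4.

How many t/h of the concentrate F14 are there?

Overall KOH balance (none leaves overhead): KOH in fresh feed = KOH in product, i.e. 1716×0.210 = (1−0.184)·F14·0.466.
F14 = 360.36/(0.466×0.816) = 947.68 t/h.

947.7 t/h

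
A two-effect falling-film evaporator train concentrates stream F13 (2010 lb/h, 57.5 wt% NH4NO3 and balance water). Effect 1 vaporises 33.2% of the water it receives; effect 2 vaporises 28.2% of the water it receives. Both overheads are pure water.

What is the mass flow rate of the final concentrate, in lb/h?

1565 lb/h

water in feed = 2010×0.425 = 854.25 lb/h.
After stage 1: water left = (1−0.332)×854.25 = 570.64; stream total = 1726.4 lb/h.
After stage 2: water left = (1−0.282)×570.64 = 409.72; final concentrate = 1565.5 lb/h.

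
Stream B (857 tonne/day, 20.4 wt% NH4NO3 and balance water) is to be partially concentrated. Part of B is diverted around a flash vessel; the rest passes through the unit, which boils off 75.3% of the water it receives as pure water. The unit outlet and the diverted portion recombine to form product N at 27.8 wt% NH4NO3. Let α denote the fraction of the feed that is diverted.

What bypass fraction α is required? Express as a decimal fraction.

0.556

All 857×0.204 = 174.83 tonne/day of NH4NO3 reaches N, so N = 174.83/0.278 = 628.88 tonne/day and vapour = 228.12 tonne/day.
The evaporator receives (1−α)·857 of feed at 0.796 water and removes 0.753 of that water:
0.753×0.796×(1−α)×857 = 228.12
(1−α) = 228.12/513.68 = 0.4441;  α = 0.5559.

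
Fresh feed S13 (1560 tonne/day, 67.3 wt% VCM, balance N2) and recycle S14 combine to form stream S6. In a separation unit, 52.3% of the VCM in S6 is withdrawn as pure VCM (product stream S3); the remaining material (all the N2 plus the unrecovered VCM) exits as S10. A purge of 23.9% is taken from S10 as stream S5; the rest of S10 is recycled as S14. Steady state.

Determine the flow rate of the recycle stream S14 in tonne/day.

2223 tonne/day

N2 enters only via S13 and leaves only via the purge: 1560×0.327 = 0.239×(N2 in S10), and the separation unit passes all N2, so N2 in S6 = N2 in S10 = 2134.4 tonne/day.
VCM in S6: m_A = 1560×0.673 + (1−0.239)·(1−0.523)·m_A, so m_A = 1049.9/0.6370 = 1648.2 tonne/day.
S10 = (1−0.523)×1648.2 + 2134.4 = 2920.6 tonne/day.
Recycle S14 = (1−0.239)×2920.6 = 2222.5 tonne/day.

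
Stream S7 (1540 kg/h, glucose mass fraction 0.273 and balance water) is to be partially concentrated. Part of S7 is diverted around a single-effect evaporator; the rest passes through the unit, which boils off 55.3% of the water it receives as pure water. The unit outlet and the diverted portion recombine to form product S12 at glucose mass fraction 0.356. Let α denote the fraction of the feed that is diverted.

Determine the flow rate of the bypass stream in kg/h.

646.9 kg/h

All 1540×0.273 = 420.42 kg/h of glucose reaches S12, so S12 = 420.42/0.356 = 1181 kg/h and vapour = 359.04 kg/h.
The evaporator receives (1−α)·1540 of feed at 0.727 water and removes 0.553 of that water:
0.553×0.727×(1−α)×1540 = 359.04
(1−α) = 359.04/619.13 = 0.5799;  α = 0.4201.
Bypass flow = 0.4201×1540 = 646.92 kg/h.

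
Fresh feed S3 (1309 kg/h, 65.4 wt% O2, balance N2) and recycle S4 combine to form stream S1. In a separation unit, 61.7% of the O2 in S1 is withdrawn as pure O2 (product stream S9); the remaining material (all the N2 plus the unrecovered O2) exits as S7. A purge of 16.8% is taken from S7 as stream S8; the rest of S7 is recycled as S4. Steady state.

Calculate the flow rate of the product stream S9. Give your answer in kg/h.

O2 in S1: m_A = 1309×0.654 + (1−0.168)·(1−0.617)·m_A, so m_A = 856.09/0.6813 = 1256.5 kg/h.
Product S9 = 0.617×1256.5 = 775.24 kg/h.

775.2 kg/h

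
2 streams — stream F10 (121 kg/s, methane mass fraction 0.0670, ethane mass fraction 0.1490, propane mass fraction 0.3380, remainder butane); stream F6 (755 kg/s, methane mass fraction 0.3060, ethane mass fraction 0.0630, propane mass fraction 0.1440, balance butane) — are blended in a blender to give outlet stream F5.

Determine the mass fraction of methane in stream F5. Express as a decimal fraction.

0.2730

Total flow out = 121 + 755 = 876 kg/s.
methane in = 121×0.067 + 755×0.306 = 239.14 kg/s.
methane mass fraction in F5 = 239.14/876 = 0.2730.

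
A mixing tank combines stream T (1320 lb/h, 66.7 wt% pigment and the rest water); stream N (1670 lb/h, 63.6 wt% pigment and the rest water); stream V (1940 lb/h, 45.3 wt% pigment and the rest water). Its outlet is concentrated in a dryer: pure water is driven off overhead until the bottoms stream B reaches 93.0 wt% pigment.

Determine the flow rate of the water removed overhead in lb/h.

pigment entering = 1320×0.667 + 1670×0.636 + 1940×0.453 = 2821.4 lb/h.
All pigment reports to B, so B = 2821.4/0.930 = 3033.7 lb/h.
Total feed = 4930 lb/h; overhead = 4930 − 3033.7 = 1896.3 lb/h.

1896 lb/h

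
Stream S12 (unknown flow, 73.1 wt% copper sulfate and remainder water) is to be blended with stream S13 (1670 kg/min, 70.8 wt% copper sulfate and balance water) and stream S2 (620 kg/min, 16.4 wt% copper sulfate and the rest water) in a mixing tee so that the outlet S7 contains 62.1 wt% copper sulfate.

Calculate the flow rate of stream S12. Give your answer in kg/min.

Let S12 be the unknown flow. Total out = 2290 + S12.
copper sulfate balance: 1284 + 0.731·S12 = 0.621·(2290 + S12)
(0.731 − 0.621)·S12 = 0.621×2290 − 1284 = 138.05
S12 = 138.05 / 0.110 = 1255 kg/min

1255 kg/min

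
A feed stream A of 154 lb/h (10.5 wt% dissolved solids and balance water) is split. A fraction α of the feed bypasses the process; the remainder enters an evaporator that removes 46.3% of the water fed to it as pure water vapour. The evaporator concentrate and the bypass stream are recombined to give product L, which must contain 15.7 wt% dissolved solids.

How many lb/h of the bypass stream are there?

All 154×0.105 = 16.17 lb/h of dissolved solids reaches L, so L = 16.17/0.157 = 102.99 lb/h and vapour = 51.006 lb/h.
The evaporator receives (1−α)·154 of feed at 0.895 water and removes 0.463 of that water:
0.463×0.895×(1−α)×154 = 51.006
(1−α) = 51.006/63.815 = 0.7993;  α = 0.2007.
Bypass flow = 0.2007×154 = 30.911 lb/h.

30.91 lb/h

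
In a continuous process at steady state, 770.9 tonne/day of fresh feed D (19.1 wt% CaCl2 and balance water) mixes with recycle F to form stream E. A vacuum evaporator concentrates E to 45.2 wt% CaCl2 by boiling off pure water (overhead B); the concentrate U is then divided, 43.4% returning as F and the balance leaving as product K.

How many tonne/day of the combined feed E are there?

1021 tonne/day

Overall CaCl2 balance (none leaves overhead): CaCl2 in fresh feed = CaCl2 in product, i.e. 770.9×0.191 = (1−0.434)·U·0.452.
U = 147.24/(0.452×0.566) = 575.54 tonne/day.
Recycle F = 0.434×575.54 = 249.78 tonne/day.
Combined feed E = 770.9 + 249.78 = 1020.7 tonne/day.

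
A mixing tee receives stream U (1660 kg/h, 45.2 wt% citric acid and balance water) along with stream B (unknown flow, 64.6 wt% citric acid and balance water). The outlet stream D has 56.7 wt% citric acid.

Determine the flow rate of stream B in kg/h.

Let B be the unknown flow. Total out = 1660 + B.
citric acid balance: 750.32 + 0.646·B = 0.567·(1660 + B)
(0.646 − 0.567)·B = 0.567×1660 − 750.32 = 190.9
B = 190.9 / 0.079 = 2416.5 kg/h

2416 kg/h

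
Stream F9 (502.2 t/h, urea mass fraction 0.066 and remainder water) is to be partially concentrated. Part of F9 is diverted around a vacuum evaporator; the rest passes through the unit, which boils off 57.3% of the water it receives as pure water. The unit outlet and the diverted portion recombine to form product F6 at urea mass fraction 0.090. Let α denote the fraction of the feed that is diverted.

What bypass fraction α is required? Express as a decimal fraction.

0.502

All 502.2×0.066 = 33.145 t/h of urea reaches F6, so F6 = 33.145/0.090 = 368.28 t/h and vapour = 133.92 t/h.
The evaporator receives (1−α)·502.2 of feed at 0.934 water and removes 0.573 of that water:
0.573×0.934×(1−α)×502.2 = 133.92
(1−α) = 133.92/268.77 = 0.4983;  α = 0.5017.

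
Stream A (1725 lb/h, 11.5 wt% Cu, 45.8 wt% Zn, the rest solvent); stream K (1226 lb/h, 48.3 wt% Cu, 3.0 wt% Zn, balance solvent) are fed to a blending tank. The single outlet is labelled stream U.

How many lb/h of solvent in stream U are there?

1334 lb/h

solvent out = solvent in = 1725×0.427 + 1226×0.487 = 1333.6 lb/h.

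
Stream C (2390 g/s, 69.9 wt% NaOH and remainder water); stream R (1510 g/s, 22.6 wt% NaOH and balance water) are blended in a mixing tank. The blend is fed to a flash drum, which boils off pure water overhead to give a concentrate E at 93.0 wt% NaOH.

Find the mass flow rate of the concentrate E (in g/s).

NaOH entering = 2390×0.699 + 1510×0.226 = 2011.9 g/s.
All NaOH reports to E, so E = 2011.9/0.930 = 2163.3 g/s.

2163 g/s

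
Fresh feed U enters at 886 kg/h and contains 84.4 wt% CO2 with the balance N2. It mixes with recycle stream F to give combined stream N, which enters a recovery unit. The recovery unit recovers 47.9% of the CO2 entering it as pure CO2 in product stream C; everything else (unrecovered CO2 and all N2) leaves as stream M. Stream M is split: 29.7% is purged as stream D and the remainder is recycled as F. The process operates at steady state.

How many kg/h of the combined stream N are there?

N2 enters only via U and leaves only via the purge: 886×0.156 = 0.297×(N2 in M), and the recovery unit passes all N2, so N2 in N = N2 in M = 465.37 kg/h.
CO2 in N: m_A = 886×0.844 + (1−0.297)·(1−0.479)·m_A, so m_A = 747.78/0.6337 = 1180 kg/h.
N = 1180 + 465.37 = 1645.3 kg/h.

1645 kg/h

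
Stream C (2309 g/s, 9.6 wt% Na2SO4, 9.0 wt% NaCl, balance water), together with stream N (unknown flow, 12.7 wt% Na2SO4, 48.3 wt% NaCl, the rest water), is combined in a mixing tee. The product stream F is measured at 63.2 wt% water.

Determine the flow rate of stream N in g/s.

Let N be the unknown flow. Total out = 2309 + N.
water balance: 1879.5 + 0.390·N = 0.632·(2309 + N)
(0.390 − 0.632)·N = 0.632×2309 − 1879.5 = -420.24
N = -420.24 / -0.242 = 1736.5 g/s

1737 g/s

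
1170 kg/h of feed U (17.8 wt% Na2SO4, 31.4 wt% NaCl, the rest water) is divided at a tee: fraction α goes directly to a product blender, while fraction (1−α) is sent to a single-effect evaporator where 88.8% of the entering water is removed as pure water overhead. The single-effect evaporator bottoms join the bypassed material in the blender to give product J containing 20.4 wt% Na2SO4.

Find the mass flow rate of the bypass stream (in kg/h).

839.4 kg/h

All 1170×0.178 = 208.26 kg/h of Na2SO4 reaches J, so J = 208.26/0.204 = 1020.9 kg/h and vapour = 149.12 kg/h.
The evaporator receives (1−α)·1170 of feed at 0.508 water and removes 0.888 of that water:
0.888×0.508×(1−α)×1170 = 149.12
(1−α) = 149.12/527.79 = 0.2825;  α = 0.7175.
Bypass flow = 0.7175×1170 = 839.44 kg/h.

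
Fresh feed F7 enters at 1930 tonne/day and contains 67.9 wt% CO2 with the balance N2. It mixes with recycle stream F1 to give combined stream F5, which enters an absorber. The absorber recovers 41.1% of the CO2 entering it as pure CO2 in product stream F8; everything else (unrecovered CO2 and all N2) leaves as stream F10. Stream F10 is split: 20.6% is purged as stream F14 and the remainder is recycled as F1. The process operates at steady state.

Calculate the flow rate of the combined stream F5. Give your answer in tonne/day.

5469 tonne/day

N2 enters only via F7 and leaves only via the purge: 1930×0.321 = 0.206×(N2 in F10), and the absorber passes all N2, so N2 in F5 = N2 in F10 = 3007.4 tonne/day.
CO2 in F5: m_A = 1930×0.679 + (1−0.206)·(1−0.411)·m_A, so m_A = 1310.5/0.5323 = 2461.7 tonne/day.
F5 = 2461.7 + 3007.4 = 5469.2 tonne/day.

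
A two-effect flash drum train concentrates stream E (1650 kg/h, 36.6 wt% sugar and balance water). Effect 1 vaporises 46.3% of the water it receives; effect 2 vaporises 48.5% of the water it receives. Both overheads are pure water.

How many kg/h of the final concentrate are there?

893.2 kg/h

water in feed = 1650×0.634 = 1046.1 kg/h.
After stage 1: water left = (1−0.463)×1046.1 = 561.76; stream total = 1165.7 kg/h.
After stage 2: water left = (1−0.485)×561.76 = 289.3; final concentrate = 893.2 kg/h.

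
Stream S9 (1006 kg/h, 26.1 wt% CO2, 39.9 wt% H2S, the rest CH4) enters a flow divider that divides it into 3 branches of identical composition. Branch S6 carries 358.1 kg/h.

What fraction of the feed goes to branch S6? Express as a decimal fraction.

0.356

Fraction to S6 = 358.1/1006 = 0.3560.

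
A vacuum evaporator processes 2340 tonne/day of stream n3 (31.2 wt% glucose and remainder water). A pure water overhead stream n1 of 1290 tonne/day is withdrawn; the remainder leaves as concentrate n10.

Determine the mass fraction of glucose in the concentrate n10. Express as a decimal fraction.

0.6953

glucose is not removed: 2340×0.312 = 730.08 tonne/day of glucose enters n10.
Concentrate = 2340 − 1290 = 1050 tonne/day.
Mass fraction = 730.08/1050 = 0.6953.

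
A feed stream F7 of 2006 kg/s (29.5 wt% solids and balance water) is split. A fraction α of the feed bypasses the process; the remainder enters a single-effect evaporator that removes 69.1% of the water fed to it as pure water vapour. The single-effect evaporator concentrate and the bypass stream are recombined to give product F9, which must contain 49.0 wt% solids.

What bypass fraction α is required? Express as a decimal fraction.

All 2006×0.295 = 591.77 kg/s of solids reaches F9, so F9 = 591.77/0.490 = 1207.7 kg/s and vapour = 798.31 kg/s.
The evaporator receives (1−α)·2006 of feed at 0.705 water and removes 0.691 of that water:
0.691×0.705×(1−α)×2006 = 798.31
(1−α) = 798.31/977.23 = 0.8169;  α = 0.1831.

0.183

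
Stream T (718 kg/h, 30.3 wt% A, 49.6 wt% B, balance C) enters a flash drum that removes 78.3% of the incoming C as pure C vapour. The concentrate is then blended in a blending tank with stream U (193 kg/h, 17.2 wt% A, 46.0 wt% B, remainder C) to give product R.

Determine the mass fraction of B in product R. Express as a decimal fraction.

0.558

Vapour removed = 0.783×0.201×718 = 113 kg/h; concentrate = 605 kg/h.
B reaching the mixer = 356.13 (from concentrate) + 193×0.460 = 444.91 kg/h.
Product flow = 605 + 193 = 798 kg/h; B fraction = 0.558.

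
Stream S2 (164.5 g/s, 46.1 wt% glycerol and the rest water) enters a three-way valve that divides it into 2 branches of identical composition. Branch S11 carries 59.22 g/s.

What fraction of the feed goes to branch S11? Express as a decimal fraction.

0.360

Fraction to S11 = 59.22/164.5 = 0.3600.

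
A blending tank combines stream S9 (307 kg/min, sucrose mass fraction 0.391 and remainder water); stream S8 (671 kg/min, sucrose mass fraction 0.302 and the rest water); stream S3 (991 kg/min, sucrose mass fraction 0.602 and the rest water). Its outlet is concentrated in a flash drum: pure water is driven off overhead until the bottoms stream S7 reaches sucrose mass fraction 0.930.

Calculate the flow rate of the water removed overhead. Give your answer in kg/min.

980.5 kg/min

sucrose entering = 307×0.391 + 671×0.302 + 991×0.602 = 919.26 kg/min.
All sucrose reports to S7, so S7 = 919.26/0.930 = 988.45 kg/min.
Total feed = 1969 kg/min; overhead = 1969 − 988.45 = 980.55 kg/min.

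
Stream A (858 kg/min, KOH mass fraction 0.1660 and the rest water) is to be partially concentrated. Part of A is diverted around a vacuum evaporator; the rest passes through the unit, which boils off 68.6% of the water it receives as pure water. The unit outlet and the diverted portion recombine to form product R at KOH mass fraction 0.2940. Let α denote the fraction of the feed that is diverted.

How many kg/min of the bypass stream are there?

205.1 kg/min

All 858×0.166 = 142.43 kg/min of KOH reaches R, so R = 142.43/0.294 = 484.45 kg/min and vapour = 373.55 kg/min.
The evaporator receives (1−α)·858 of feed at 0.834 water and removes 0.686 of that water:
0.686×0.834×(1−α)×858 = 373.55
(1−α) = 373.55/490.88 = 0.7610;  α = 0.2390.
Bypass flow = 0.2390×858 = 205.08 kg/min.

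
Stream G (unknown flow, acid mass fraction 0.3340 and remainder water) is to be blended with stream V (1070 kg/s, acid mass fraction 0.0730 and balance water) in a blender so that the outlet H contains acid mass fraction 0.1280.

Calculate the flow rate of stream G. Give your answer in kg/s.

285.7 kg/s

Let G be the unknown flow. Total out = 1070 + G.
acid balance: 78.11 + 0.334·G = 0.128·(1070 + G)
(0.334 − 0.128)·G = 0.128×1070 − 78.11 = 58.85
G = 58.85 / 0.206 = 285.68 kg/s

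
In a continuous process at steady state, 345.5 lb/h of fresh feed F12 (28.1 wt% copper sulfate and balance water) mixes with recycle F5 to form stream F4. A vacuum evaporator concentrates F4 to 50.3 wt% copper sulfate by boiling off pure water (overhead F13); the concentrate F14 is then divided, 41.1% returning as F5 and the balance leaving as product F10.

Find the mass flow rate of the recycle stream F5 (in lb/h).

134.7 lb/h

Overall copper sulfate balance (none leaves overhead): copper sulfate in fresh feed = copper sulfate in product, i.e. 345.5×0.281 = (1−0.411)·F14·0.503.
F14 = 97.086/(0.503×0.589) = 327.7 lb/h.
Recycle F5 = 0.411×327.7 = 134.68 lb/h.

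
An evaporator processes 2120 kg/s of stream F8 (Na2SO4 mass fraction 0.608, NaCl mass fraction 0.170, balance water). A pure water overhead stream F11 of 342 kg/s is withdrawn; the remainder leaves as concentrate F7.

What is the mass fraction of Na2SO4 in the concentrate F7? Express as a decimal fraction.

0.725

Na2SO4 is not removed: 2120×0.608 = 1289 kg/s of Na2SO4 enters F7.
Concentrate = 2120 − 342 = 1778 kg/s.
Mass fraction = 1289/1778 = 0.725.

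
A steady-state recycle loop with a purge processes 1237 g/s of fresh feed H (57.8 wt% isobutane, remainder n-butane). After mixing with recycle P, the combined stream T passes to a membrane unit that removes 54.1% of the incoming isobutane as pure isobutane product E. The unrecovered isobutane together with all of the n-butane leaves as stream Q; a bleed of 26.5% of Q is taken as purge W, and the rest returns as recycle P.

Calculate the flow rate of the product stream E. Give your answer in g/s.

isobutane in T: m_A = 1237×0.578 + (1−0.265)·(1−0.541)·m_A, so m_A = 714.99/0.6626 = 1079 g/s.
Product E = 0.541×1079 = 583.74 g/s.

583.7 g/s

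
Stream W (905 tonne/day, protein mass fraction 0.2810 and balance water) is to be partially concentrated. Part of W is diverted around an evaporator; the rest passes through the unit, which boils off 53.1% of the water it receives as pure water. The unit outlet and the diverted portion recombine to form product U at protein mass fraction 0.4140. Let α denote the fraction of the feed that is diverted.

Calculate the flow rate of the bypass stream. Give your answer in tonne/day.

143.5 tonne/day

All 905×0.281 = 254.31 tonne/day of protein reaches U, so U = 254.31/0.414 = 614.26 tonne/day and vapour = 290.74 tonne/day.
The evaporator receives (1−α)·905 of feed at 0.719 water and removes 0.531 of that water:
0.531×0.719×(1−α)×905 = 290.74
(1−α) = 290.74/345.52 = 0.8414;  α = 0.1586.
Bypass flow = 0.1586×905 = 143.49 tonne/day.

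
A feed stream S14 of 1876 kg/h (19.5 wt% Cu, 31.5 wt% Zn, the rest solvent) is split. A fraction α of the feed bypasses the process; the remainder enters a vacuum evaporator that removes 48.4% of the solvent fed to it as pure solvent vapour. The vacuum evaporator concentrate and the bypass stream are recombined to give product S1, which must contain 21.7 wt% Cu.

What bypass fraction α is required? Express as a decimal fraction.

0.573

All 1876×0.195 = 365.82 kg/h of Cu reaches S1, so S1 = 365.82/0.217 = 1685.8 kg/h and vapour = 190.19 kg/h.
The evaporator receives (1−α)·1876 of feed at 0.490 solvent and removes 0.484 of that solvent:
0.484×0.490×(1−α)×1876 = 190.19
(1−α) = 190.19/444.91 = 0.4275;  α = 0.5725.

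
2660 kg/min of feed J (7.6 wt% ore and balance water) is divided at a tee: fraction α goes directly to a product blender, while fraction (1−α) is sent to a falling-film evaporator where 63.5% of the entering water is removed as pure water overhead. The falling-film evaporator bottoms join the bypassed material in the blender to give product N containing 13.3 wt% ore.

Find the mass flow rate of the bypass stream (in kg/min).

717.1 kg/min

All 2660×0.076 = 202.16 kg/min of ore reaches N, so N = 202.16/0.133 = 1520 kg/min and vapour = 1140 kg/min.
The evaporator receives (1−α)·2660 of feed at 0.924 water and removes 0.635 of that water:
0.635×0.924×(1−α)×2660 = 1140
(1−α) = 1140/1560.7 = 0.7304;  α = 0.2696.
Bypass flow = 0.2696×2660 = 717.06 kg/min.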